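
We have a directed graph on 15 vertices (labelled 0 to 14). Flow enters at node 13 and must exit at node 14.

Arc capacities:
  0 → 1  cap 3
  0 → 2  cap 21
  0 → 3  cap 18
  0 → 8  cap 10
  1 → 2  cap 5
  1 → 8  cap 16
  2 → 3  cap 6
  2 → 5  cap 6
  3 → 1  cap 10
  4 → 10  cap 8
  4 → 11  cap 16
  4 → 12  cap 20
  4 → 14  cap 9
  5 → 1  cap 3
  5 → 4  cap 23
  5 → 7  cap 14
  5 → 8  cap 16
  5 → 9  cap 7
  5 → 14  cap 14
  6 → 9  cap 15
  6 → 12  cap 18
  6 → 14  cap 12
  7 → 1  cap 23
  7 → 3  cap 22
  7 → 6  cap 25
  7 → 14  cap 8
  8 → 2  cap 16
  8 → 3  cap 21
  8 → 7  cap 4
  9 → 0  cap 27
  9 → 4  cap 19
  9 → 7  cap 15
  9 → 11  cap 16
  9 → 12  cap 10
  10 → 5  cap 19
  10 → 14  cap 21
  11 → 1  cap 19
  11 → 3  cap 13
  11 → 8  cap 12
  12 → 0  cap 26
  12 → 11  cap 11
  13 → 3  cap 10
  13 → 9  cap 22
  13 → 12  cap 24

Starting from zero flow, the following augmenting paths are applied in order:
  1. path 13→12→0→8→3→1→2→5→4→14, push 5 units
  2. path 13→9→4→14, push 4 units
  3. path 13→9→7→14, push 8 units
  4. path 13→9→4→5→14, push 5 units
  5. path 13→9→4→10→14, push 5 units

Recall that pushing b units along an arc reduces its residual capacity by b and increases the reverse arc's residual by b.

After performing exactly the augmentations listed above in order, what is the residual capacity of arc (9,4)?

after path 1 (13→12→0→8→3→1→2→5→4→14, push 5): res(9,4)=19
after path 2 (13→9→4→14, push 4): res(9,4)=15
after path 3 (13→9→7→14, push 8): res(9,4)=15
after path 4 (13→9→4→5→14, push 5): res(9,4)=10
after path 5 (13→9→4→10→14, push 5): res(9,4)=5

Residual capacity of (9,4): 5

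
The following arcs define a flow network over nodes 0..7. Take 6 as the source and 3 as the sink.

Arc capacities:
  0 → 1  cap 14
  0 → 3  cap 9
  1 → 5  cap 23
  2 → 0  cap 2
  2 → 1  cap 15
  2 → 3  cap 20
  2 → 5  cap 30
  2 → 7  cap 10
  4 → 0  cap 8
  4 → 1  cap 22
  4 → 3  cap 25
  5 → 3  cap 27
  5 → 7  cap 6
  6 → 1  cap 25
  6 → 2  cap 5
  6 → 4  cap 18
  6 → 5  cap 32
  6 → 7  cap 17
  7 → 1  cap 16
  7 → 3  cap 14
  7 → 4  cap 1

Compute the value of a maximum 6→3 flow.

Maximum flow value: 65

augment #1: 6→2→3 bottleneck 5, total now 5
augment #2: 6→4→3 bottleneck 18, total now 23
augment #3: 6→5→3 bottleneck 27, total now 50
augment #4: 6→7→3 bottleneck 14, total now 64
augment #5: 6→7→4→3 bottleneck 1, total now 65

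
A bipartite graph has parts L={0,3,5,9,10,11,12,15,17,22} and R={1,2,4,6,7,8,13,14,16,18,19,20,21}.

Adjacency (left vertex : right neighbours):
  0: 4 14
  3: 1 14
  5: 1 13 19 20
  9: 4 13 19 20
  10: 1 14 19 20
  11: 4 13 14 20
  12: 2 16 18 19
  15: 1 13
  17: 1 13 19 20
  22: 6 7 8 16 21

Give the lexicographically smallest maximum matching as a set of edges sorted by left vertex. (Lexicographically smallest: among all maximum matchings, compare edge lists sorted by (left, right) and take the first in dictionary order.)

|M| = 8 (so the lex-smallest maximum matching has 8 edges)
process left vertices in ascending order; for each, take the smallest-labelled available neighbour that still permits 8 edges overall, or leave it unmatched if none does
lex-smallest matching: {0-4, 3-1, 5-13, 9-19, 10-14, 11-20, 12-2, 22-6}

Lex-smallest maximum matching: {(0,4), (3,1), (5,13), (9,19), (10,14), (11,20), (12,2), (22,6)}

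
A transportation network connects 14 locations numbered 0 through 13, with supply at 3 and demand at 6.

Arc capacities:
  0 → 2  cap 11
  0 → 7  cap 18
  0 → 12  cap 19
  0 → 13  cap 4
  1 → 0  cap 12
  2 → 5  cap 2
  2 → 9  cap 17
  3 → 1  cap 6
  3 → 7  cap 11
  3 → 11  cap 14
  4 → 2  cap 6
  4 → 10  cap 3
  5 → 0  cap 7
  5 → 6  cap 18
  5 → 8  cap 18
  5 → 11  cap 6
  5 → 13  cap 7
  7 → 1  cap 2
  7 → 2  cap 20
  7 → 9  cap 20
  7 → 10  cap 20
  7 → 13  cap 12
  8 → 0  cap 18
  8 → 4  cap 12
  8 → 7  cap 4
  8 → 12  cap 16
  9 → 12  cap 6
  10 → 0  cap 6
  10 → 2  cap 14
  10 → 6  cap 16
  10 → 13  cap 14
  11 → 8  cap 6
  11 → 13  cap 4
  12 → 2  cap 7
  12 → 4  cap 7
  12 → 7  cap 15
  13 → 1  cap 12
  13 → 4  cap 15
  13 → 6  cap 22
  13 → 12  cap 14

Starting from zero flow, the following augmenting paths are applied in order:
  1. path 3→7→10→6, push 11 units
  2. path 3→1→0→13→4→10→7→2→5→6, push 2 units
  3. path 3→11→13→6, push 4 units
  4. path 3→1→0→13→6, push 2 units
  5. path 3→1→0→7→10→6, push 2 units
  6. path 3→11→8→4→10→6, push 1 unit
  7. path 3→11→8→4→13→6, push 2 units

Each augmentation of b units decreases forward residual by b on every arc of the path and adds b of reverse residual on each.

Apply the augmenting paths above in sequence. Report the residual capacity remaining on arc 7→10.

Residual capacity of (7,10): 9

after path 1 (3→7→10→6, push 11): res(7,10)=9
after path 2 (3→1→0→13→4→10→7→2→5→6, push 2): res(7,10)=11
after path 3 (3→11→13→6, push 4): res(7,10)=11
after path 4 (3→1→0→13→6, push 2): res(7,10)=11
after path 5 (3→1→0→7→10→6, push 2): res(7,10)=9
after path 6 (3→11→8→4→10→6, push 1): res(7,10)=9
after path 7 (3→11→8→4→13→6, push 2): res(7,10)=9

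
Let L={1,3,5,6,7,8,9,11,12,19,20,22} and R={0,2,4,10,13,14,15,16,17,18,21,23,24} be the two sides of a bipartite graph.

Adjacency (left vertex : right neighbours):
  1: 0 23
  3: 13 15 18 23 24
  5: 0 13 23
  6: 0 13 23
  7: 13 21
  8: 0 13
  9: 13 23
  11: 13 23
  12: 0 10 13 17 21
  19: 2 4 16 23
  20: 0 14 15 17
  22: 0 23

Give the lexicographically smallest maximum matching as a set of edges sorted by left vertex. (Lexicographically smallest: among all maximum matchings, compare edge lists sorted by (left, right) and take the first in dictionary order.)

Lex-smallest maximum matching: {(1,0), (3,15), (5,13), (6,23), (7,21), (12,10), (19,2), (20,14)}

|M| = 8 (so the lex-smallest maximum matching has 8 edges)
process left vertices in ascending order; for each, take the smallest-labelled available neighbour that still permits 8 edges overall, or leave it unmatched if none does
lex-smallest matching: {1-0, 3-15, 5-13, 6-23, 7-21, 12-10, 19-2, 20-14}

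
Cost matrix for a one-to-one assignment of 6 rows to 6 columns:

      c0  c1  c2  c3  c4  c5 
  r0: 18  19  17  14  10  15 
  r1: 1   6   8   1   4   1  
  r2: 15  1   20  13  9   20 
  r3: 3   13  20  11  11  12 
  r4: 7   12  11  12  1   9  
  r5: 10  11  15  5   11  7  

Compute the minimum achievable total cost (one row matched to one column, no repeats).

optimal assignment: row0→col2 (cost 17), row1→col5 (cost 1), row2→col1 (cost 1), row3→col0 (cost 3), row4→col4 (cost 1), row5→col3 (cost 5)
total = 17 + 1 + 1 + 3 + 1 + 5 = 28

Minimum assignment cost: 28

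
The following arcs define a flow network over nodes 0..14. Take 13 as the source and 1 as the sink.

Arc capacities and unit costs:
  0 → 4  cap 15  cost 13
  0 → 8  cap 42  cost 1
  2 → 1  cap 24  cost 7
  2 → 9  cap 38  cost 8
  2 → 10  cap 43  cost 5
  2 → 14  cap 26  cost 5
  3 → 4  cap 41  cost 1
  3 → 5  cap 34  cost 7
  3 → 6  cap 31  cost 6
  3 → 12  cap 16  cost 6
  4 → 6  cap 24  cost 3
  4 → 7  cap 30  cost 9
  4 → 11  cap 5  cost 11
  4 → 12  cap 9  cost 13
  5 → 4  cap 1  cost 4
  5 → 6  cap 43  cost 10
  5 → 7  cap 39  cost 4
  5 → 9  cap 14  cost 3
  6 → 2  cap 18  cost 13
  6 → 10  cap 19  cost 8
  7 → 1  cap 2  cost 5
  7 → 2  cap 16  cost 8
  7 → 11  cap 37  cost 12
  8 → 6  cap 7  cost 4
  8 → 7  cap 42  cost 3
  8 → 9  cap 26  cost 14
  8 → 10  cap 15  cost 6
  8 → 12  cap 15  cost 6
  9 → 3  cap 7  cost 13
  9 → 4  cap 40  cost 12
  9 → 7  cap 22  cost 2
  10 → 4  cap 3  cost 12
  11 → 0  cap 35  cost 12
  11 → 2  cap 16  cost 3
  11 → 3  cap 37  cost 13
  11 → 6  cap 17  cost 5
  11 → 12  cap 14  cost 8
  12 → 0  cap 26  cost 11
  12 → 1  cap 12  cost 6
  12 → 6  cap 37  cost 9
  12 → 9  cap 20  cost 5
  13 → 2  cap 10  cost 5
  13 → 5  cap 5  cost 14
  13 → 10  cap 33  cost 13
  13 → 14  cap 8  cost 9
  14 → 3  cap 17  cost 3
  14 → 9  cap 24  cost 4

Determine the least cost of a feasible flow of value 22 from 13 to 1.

shortest-cost path #1: 13→2→1 push 10 @ unit cost 12 (adds 120)
shortest-cost path #2: 13→14→9→7→1 push 2 @ unit cost 20 (adds 40)
shortest-cost path #3: 13→14→3→12→1 push 6 @ unit cost 24 (adds 144)
shortest-cost path #4: 13→5→7→9→14→3→12→1 push 2 @ unit cost 27 (adds 54)
shortest-cost path #5: 13→5→7→2→1 push 2 @ unit cost 33 (adds 66)
total cost = 424

Minimum cost for 22 units: 424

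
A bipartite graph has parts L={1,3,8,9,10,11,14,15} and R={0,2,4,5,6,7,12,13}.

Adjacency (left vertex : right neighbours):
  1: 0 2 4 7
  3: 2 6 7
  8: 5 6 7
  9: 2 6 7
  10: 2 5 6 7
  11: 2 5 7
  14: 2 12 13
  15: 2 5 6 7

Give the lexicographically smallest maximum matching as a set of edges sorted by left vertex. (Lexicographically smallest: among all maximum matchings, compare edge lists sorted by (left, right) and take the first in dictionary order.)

|M| = 6 (so the lex-smallest maximum matching has 6 edges)
process left vertices in ascending order; for each, take the smallest-labelled available neighbour that still permits 6 edges overall, or leave it unmatched if none does
lex-smallest matching: {1-0, 3-2, 8-5, 9-6, 10-7, 14-12}

Lex-smallest maximum matching: {(1,0), (3,2), (8,5), (9,6), (10,7), (14,12)}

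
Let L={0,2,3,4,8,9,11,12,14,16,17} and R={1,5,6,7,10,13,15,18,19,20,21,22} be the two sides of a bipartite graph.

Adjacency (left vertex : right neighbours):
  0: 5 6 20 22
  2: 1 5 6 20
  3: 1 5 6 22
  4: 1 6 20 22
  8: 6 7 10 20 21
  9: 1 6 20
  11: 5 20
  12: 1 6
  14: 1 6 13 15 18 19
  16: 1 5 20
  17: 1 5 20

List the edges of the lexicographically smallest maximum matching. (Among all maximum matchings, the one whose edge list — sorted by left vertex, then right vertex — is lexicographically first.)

Lex-smallest maximum matching: {(0,5), (2,1), (3,6), (4,22), (8,7), (9,20), (14,13)}

|M| = 7 (so the lex-smallest maximum matching has 7 edges)
process left vertices in ascending order; for each, take the smallest-labelled available neighbour that still permits 7 edges overall, or leave it unmatched if none does
lex-smallest matching: {0-5, 2-1, 3-6, 4-22, 8-7, 9-20, 14-13}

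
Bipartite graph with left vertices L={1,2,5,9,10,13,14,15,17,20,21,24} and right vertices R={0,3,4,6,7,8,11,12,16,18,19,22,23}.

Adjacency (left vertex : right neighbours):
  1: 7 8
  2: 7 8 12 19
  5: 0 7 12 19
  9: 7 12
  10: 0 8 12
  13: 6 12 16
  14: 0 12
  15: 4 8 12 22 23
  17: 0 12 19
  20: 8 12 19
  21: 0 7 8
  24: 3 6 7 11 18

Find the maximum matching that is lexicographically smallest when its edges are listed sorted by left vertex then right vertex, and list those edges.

|M| = 8 (so the lex-smallest maximum matching has 8 edges)
process left vertices in ascending order; for each, take the smallest-labelled available neighbour that still permits 8 edges overall, or leave it unmatched if none does
lex-smallest matching: {1-7, 2-8, 5-0, 9-12, 13-6, 15-4, 17-19, 24-3}

Lex-smallest maximum matching: {(1,7), (2,8), (5,0), (9,12), (13,6), (15,4), (17,19), (24,3)}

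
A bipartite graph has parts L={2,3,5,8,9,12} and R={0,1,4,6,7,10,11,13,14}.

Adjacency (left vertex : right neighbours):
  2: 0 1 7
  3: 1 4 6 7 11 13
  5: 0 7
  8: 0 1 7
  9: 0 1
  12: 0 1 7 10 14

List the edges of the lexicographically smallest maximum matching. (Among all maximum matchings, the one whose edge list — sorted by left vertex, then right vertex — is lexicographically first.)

|M| = 5 (so the lex-smallest maximum matching has 5 edges)
process left vertices in ascending order; for each, take the smallest-labelled available neighbour that still permits 5 edges overall, or leave it unmatched if none does
lex-smallest matching: {2-0, 3-4, 5-7, 8-1, 12-10}

Lex-smallest maximum matching: {(2,0), (3,4), (5,7), (8,1), (12,10)}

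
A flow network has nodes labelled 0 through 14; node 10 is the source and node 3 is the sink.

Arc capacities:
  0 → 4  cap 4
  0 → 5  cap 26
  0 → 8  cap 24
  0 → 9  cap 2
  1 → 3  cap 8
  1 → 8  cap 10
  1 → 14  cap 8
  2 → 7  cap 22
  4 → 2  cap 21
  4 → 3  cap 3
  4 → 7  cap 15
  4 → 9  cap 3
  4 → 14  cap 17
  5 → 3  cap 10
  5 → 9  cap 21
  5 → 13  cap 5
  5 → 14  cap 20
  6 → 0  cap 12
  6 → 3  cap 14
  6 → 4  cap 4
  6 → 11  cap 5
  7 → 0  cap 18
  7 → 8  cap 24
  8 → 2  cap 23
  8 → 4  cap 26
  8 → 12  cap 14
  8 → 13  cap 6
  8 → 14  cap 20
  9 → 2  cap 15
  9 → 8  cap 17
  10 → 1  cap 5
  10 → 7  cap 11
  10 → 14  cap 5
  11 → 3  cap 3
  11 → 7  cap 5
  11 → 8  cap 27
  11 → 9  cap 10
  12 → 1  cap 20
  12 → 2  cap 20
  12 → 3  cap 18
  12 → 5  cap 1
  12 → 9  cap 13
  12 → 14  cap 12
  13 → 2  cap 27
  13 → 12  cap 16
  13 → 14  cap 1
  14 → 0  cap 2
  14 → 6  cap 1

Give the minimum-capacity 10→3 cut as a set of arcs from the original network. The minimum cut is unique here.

Min-cut arcs: {(10,1), (10,7), (14,0), (14,6)} (total capacity 19)

augment #1: 10→1→3 push 5
augment #2: 10→14→6→3 push 1
augment #3: 10→7→0→4→3 push 3
augment #4: 10→7→0→5→3 push 8
augment #5: 10→14→0→5→3 push 2
max flow = 19; residual-reachable set from 10 gives S-side
cut edges (S→T): {(10,1), (10,7), (14,0), (14,6)} total cap 19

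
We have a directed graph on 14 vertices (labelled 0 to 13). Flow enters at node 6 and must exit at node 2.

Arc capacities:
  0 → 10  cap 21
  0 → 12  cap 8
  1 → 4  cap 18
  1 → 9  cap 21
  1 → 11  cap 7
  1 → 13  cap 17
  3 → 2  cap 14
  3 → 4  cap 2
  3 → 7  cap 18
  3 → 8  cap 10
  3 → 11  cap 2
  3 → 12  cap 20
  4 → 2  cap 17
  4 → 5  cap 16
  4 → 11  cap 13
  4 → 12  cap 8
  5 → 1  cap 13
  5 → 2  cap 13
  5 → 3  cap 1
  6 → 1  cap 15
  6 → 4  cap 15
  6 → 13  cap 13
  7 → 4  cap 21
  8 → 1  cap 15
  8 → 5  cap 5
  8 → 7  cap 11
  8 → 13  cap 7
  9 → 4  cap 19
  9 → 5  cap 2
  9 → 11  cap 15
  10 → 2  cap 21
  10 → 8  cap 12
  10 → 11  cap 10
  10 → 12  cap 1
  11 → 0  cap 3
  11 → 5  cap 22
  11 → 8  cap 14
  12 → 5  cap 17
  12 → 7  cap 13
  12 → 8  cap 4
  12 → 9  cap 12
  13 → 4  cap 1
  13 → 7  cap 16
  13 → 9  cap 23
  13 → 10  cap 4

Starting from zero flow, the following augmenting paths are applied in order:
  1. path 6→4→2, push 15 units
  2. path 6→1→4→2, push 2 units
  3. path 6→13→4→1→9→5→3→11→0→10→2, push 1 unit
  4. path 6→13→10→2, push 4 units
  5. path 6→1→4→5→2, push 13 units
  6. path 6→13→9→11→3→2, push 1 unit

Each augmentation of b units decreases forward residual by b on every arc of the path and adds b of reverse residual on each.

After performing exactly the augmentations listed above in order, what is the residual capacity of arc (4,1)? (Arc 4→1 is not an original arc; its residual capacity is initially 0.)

Residual capacity of (4,1): 14

after path 1 (6→4→2, push 15): res(4,1)=0
after path 2 (6→1→4→2, push 2): res(4,1)=2
after path 3 (6→13→4→1→9→5→3→11→0→10→2, push 1): res(4,1)=1
after path 4 (6→13→10→2, push 4): res(4,1)=1
after path 5 (6→1→4→5→2, push 13): res(4,1)=14
after path 6 (6→13→9→11→3→2, push 1): res(4,1)=14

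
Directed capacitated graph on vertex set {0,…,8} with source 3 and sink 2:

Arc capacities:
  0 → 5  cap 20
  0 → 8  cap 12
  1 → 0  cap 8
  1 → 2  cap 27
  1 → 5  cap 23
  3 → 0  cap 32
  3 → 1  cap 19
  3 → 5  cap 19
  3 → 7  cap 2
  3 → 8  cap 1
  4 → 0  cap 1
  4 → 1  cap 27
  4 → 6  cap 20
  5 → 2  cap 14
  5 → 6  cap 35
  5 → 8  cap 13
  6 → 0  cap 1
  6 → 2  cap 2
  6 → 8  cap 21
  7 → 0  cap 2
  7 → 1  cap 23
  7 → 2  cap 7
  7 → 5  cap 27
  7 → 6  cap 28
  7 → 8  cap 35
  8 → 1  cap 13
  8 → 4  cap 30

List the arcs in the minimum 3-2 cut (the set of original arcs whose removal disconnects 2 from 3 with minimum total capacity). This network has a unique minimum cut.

augment #1: 3→1→2 push 19
augment #2: 3→5→2 push 14
augment #3: 3→7→2 push 2
augment #4: 3→5→6→2 push 2
augment #5: 3→8→1→2 push 1
augment #6: 3→0→8→1→2 push 7
max flow = 45; residual-reachable set from 3 gives S-side
cut edges (S→T): {(1,2), (3,7), (5,2), (6,2)} total cap 45

Min-cut arcs: {(1,2), (3,7), (5,2), (6,2)} (total capacity 45)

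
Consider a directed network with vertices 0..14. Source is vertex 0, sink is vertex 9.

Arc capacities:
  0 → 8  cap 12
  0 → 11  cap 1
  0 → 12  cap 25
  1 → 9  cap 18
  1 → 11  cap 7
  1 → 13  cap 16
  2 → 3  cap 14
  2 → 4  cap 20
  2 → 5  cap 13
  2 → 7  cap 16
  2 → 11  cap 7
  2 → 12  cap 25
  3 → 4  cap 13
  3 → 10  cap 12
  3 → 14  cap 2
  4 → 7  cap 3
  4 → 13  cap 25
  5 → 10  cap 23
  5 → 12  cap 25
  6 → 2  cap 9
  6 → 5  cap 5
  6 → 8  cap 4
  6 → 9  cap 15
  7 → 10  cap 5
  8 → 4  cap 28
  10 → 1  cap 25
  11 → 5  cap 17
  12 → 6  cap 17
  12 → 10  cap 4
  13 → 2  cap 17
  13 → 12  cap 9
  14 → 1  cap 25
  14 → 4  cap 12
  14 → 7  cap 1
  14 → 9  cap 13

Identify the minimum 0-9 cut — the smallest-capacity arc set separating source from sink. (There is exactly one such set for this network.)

Min-cut arcs: {(0,8), (0,11), (12,6), (12,10)} (total capacity 34)

augment #1: 0→12→6→9 push 15
augment #2: 0→12→10→1→9 push 4
augment #3: 0→11→5→10→1→9 push 1
augment #4: 0→8→4→7→10→1→9 push 3
augment #5: 0→12→6→2→3→14→9 push 2
augment #6: 0→8→4→13→2→3→10→1→9 push 9
max flow = 34; residual-reachable set from 0 gives S-side
cut edges (S→T): {(0,8), (0,11), (12,6), (12,10)} total cap 34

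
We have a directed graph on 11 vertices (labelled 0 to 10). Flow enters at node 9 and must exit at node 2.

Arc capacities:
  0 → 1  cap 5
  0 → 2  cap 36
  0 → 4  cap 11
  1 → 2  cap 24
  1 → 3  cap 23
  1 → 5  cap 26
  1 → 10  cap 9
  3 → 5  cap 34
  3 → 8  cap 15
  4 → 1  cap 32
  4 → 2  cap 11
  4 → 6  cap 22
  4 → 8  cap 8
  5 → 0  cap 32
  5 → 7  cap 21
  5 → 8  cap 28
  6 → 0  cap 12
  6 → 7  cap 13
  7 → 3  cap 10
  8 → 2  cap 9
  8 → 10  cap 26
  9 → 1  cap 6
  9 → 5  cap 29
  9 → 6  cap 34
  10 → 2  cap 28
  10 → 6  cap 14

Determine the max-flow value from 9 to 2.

augment #1: 9→1→2 bottleneck 6, total now 6
augment #2: 9→5→0→2 bottleneck 29, total now 35
augment #3: 9→6→0→2 bottleneck 7, total now 42
augment #4: 9→6→0→1→2 bottleneck 5, total now 47
augment #5: 9→6→7→3→8→2 bottleneck 9, total now 56
augment #6: 9→6→7→3→8→10→2 bottleneck 1, total now 57

Maximum flow value: 57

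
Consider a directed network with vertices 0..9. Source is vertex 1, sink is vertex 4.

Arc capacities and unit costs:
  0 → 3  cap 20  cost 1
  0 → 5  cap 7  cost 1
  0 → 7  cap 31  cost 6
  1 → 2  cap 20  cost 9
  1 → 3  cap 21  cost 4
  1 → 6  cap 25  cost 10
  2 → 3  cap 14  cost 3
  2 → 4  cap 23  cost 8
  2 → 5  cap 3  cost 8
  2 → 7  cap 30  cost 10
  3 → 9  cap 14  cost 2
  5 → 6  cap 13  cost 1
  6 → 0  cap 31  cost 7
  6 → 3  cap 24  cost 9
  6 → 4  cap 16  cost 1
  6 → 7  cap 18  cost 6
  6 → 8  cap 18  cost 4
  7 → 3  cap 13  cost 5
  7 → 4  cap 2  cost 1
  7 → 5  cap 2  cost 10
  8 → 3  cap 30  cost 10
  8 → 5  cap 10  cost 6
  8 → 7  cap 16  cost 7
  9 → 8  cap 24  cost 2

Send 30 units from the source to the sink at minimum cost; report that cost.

Minimum cost for 30 units: 412

shortest-cost path #1: 1→6→4 push 16 @ unit cost 11 (adds 176)
shortest-cost path #2: 1→3→9→8→7→4 push 2 @ unit cost 16 (adds 32)
shortest-cost path #3: 1→2→4 push 12 @ unit cost 17 (adds 204)
total cost = 412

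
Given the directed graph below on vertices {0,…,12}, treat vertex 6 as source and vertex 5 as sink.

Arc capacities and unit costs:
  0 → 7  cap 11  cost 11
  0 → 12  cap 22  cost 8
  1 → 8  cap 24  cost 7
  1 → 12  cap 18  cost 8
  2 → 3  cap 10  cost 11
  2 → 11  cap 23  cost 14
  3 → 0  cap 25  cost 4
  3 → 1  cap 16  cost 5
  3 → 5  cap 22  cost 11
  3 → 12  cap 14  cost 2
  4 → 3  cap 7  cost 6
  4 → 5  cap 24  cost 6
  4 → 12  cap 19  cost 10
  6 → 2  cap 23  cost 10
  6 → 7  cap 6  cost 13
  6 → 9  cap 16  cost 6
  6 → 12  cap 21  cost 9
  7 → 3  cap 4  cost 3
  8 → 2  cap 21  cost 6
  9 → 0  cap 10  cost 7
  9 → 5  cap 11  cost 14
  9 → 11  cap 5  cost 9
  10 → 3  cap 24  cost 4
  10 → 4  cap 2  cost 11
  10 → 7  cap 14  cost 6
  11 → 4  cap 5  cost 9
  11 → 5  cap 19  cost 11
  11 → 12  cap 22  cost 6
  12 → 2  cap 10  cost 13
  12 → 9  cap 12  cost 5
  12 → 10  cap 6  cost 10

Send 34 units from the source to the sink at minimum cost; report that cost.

Minimum cost for 34 units: 914

shortest-cost path #1: 6→9→5 push 11 @ unit cost 20 (adds 220)
shortest-cost path #2: 6→9→11→5 push 5 @ unit cost 26 (adds 130)
shortest-cost path #3: 6→7→3→5 push 4 @ unit cost 27 (adds 108)
shortest-cost path #4: 6→2→3→5 push 10 @ unit cost 32 (adds 320)
shortest-cost path #5: 6→12→10→3→5 push 4 @ unit cost 34 (adds 136)
total cost = 914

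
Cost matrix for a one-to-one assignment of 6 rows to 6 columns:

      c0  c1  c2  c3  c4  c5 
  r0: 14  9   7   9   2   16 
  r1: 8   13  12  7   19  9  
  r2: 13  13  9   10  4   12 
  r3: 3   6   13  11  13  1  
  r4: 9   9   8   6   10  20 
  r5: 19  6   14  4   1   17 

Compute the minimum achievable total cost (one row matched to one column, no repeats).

Minimum assignment cost: 32

one of 2 optimal assignments: row0→col2 (cost 7), row1→col0 (cost 8), row2→col4 (cost 4), row3→col5 (cost 1), row4→col3 (cost 6), row5→col1 (cost 6)
total = 7 + 8 + 4 + 1 + 6 + 6 = 32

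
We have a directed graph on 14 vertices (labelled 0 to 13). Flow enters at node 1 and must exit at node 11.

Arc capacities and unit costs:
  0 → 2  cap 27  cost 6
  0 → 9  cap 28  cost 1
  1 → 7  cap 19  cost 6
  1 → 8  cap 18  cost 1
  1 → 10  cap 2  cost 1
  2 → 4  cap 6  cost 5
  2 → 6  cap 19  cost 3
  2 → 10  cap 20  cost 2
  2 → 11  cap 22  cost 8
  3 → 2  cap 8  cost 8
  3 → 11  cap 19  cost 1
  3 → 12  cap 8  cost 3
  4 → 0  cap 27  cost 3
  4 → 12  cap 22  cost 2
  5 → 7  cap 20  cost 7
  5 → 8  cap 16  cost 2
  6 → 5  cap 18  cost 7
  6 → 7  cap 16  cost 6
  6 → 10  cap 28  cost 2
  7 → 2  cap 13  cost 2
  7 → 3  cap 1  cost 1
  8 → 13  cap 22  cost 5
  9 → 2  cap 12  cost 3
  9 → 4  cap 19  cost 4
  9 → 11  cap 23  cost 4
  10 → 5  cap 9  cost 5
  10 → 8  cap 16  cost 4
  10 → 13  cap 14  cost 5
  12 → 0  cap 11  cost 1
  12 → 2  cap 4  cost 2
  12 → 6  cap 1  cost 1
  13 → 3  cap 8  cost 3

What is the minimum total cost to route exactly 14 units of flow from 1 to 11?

Minimum cost for 14 units: 168

shortest-cost path #1: 1→7→3→11 push 1 @ unit cost 8 (adds 8)
shortest-cost path #2: 1→8→13→3→11 push 8 @ unit cost 10 (adds 80)
shortest-cost path #3: 1→7→2→11 push 5 @ unit cost 16 (adds 80)
total cost = 168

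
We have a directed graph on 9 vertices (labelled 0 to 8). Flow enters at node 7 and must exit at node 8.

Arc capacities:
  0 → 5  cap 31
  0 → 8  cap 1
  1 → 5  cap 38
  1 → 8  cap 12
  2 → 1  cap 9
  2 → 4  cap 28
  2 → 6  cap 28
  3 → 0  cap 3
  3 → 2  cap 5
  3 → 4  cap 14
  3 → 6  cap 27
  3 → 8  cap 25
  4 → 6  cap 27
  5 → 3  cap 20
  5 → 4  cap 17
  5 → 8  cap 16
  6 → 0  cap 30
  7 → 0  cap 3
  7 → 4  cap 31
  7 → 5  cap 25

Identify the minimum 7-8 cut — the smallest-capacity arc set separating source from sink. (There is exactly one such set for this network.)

Min-cut arcs: {(0,8), (5,3), (5,8)} (total capacity 37)

augment #1: 7→0→8 push 1
augment #2: 7→5→8 push 16
augment #3: 7→5→3→8 push 9
augment #4: 7→0→5→3→8 push 2
augment #5: 7→4→6→0→5→3→8 push 9
max flow = 37; residual-reachable set from 7 gives S-side
cut edges (S→T): {(0,8), (5,3), (5,8)} total cap 37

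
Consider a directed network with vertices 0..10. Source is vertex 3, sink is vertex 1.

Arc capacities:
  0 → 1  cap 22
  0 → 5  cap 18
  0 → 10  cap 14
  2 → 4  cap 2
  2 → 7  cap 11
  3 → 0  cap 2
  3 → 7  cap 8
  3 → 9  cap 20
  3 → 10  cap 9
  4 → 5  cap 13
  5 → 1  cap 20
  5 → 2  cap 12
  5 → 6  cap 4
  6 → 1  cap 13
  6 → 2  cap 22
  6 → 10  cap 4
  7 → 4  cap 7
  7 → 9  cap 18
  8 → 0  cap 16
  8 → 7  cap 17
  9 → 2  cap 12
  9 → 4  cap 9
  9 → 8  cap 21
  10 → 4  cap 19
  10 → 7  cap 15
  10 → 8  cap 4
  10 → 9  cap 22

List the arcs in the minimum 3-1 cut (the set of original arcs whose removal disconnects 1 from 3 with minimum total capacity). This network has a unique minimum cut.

Min-cut arcs: {(3,0), (4,5), (8,0)} (total capacity 31)

augment #1: 3→0→1 push 2
augment #2: 3→7→4→5→1 push 7
augment #3: 3→9→4→5→1 push 6
augment #4: 3→9→8→0→1 push 14
augment #5: 3→10→8→0→1 push 2
max flow = 31; residual-reachable set from 3 gives S-side
cut edges (S→T): {(3,0), (4,5), (8,0)} total cap 31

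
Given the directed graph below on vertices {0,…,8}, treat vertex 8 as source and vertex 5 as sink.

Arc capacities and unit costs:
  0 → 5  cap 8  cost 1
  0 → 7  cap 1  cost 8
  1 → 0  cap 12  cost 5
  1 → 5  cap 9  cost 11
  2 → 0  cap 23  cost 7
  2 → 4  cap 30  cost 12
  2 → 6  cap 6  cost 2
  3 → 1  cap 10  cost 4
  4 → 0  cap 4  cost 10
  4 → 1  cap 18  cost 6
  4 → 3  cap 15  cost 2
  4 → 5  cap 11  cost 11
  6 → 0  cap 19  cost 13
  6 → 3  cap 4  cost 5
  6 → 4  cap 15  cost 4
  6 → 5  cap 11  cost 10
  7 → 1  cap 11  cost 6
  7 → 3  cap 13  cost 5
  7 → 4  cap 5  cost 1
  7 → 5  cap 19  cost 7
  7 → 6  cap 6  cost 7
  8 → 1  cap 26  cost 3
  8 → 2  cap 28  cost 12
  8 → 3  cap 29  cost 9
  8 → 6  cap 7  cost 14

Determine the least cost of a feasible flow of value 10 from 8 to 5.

Minimum cost for 10 units: 100

shortest-cost path #1: 8→1→0→5 push 8 @ unit cost 9 (adds 72)
shortest-cost path #2: 8→1→5 push 2 @ unit cost 14 (adds 28)
total cost = 100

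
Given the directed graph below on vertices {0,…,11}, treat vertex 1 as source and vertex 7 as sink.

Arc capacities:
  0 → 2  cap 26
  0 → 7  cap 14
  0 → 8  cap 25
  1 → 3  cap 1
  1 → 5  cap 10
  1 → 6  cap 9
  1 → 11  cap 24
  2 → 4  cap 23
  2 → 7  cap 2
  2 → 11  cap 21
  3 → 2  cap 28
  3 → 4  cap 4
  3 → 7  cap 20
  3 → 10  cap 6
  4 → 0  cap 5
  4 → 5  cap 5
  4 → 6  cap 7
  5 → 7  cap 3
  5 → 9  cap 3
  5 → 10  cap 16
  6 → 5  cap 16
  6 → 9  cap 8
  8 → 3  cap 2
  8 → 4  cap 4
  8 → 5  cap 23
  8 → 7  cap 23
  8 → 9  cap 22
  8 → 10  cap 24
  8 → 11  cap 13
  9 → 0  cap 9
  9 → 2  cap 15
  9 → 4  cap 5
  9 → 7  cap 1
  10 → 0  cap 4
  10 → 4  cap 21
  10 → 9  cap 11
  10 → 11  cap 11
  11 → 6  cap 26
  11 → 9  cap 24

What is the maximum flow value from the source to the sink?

augment #1: 1→3→7 bottleneck 1, total now 1
augment #2: 1→5→7 bottleneck 3, total now 4
augment #3: 1→5→9→7 bottleneck 1, total now 5
augment #4: 1→5→9→0→7 bottleneck 2, total now 7
augment #5: 1→5→10→0→7 bottleneck 4, total now 11
augment #6: 1→6→9→0→7 bottleneck 7, total now 18
augment #7: 1→6→9→2→7 bottleneck 1, total now 19
augment #8: 1→11→9→2→7 bottleneck 1, total now 20
augment #9: 1→11→9→4→0→7 bottleneck 1, total now 21
augment #10: 1→11→9→4→0→8→7 bottleneck 4, total now 25

Maximum flow value: 25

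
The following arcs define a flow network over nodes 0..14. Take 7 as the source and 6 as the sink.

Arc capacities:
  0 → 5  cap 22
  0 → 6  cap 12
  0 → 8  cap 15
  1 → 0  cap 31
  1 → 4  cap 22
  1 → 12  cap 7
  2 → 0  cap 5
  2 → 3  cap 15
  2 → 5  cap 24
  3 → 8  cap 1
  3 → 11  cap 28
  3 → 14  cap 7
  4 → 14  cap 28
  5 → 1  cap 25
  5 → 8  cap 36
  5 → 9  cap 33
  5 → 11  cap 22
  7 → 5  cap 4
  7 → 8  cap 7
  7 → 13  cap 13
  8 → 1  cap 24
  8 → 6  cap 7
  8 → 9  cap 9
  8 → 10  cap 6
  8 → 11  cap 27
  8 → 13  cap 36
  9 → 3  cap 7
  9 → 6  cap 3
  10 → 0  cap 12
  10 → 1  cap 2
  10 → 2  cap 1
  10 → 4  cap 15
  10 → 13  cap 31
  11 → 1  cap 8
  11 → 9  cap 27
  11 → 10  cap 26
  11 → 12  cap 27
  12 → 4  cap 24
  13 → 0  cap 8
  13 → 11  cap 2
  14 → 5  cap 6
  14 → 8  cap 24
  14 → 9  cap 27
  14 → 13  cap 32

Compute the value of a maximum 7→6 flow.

Maximum flow value: 21

augment #1: 7→8→6 bottleneck 7, total now 7
augment #2: 7→5→9→6 bottleneck 3, total now 10
augment #3: 7→13→0→6 bottleneck 8, total now 18
augment #4: 7→5→1→0→6 bottleneck 1, total now 19
augment #5: 7→13→11→1→0→6 bottleneck 2, total now 21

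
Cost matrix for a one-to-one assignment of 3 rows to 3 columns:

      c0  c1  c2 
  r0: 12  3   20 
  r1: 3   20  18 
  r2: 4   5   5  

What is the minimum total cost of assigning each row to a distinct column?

optimal assignment: row0→col1 (cost 3), row1→col0 (cost 3), row2→col2 (cost 5)
total = 3 + 3 + 5 = 11

Minimum assignment cost: 11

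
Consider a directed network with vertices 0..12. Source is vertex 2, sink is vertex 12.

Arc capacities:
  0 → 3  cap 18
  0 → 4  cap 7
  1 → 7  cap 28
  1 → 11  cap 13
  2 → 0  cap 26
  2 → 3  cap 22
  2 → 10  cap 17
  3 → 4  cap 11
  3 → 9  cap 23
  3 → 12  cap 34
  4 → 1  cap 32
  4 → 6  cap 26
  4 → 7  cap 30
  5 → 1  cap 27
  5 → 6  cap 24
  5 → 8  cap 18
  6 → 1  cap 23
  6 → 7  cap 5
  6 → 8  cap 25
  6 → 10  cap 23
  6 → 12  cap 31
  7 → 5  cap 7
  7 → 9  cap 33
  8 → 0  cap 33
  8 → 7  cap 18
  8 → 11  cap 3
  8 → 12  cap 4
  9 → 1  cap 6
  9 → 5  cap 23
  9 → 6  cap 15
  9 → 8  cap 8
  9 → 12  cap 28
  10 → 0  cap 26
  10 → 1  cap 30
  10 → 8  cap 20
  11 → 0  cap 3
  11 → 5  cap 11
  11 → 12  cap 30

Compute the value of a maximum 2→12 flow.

augment #1: 2→3→12 bottleneck 22, total now 22
augment #2: 2→0→3→12 bottleneck 12, total now 34
augment #3: 2→10→8→12 bottleneck 4, total now 38
augment #4: 2→0→3→9→12 bottleneck 6, total now 44
augment #5: 2→0→4→6→12 bottleneck 7, total now 51
augment #6: 2→10→1→11→12 bottleneck 13, total now 64

Maximum flow value: 64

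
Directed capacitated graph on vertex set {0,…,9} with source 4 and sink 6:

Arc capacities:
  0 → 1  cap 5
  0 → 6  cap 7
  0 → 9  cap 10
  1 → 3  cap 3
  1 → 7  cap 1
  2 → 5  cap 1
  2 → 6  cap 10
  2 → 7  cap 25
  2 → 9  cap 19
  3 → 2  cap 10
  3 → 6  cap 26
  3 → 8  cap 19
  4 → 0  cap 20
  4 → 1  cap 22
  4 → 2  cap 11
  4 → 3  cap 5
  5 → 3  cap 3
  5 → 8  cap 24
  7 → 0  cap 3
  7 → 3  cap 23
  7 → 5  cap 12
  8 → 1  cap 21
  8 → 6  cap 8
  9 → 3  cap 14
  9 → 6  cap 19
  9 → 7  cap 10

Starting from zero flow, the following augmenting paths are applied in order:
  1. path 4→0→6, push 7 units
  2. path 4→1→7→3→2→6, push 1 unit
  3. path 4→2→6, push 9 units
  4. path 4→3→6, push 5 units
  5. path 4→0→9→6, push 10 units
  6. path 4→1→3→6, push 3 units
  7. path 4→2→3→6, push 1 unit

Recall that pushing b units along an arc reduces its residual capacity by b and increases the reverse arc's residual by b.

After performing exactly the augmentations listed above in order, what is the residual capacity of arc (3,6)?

Residual capacity of (3,6): 17

after path 1 (4→0→6, push 7): res(3,6)=26
after path 2 (4→1→7→3→2→6, push 1): res(3,6)=26
after path 3 (4→2→6, push 9): res(3,6)=26
after path 4 (4→3→6, push 5): res(3,6)=21
after path 5 (4→0→9→6, push 10): res(3,6)=21
after path 6 (4→1→3→6, push 3): res(3,6)=18
after path 7 (4→2→3→6, push 1): res(3,6)=17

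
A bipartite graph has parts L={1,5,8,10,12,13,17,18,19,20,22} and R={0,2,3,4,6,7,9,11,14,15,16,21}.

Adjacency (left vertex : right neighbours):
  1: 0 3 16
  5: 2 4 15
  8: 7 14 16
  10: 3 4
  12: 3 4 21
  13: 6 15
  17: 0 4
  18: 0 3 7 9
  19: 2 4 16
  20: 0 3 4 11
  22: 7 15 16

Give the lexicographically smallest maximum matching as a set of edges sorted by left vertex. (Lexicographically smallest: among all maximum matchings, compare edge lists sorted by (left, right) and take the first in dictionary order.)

|M| = 11 (so the lex-smallest maximum matching has 11 edges)
process left vertices in ascending order; for each, take the smallest-labelled available neighbour that still permits 11 edges overall, or leave it unmatched if none does
lex-smallest matching: {1-0, 5-2, 8-7, 10-3, 12-21, 13-6, 17-4, 18-9, 19-16, 20-11, 22-15}

Lex-smallest maximum matching: {(1,0), (5,2), (8,7), (10,3), (12,21), (13,6), (17,4), (18,9), (19,16), (20,11), (22,15)}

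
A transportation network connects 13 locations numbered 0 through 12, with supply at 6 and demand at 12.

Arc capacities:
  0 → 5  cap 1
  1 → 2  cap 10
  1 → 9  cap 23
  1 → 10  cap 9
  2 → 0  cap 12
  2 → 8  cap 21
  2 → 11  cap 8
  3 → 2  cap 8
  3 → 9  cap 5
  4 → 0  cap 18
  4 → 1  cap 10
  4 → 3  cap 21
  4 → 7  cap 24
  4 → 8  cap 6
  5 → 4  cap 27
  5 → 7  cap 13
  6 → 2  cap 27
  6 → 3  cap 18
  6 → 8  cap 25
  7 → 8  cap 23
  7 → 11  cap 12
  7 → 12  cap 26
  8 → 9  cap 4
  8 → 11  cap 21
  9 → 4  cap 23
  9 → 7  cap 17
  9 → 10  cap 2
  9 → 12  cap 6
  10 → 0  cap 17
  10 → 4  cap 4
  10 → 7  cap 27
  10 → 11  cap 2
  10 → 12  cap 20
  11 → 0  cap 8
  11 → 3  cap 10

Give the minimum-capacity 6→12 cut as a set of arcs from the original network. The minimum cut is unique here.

augment #1: 6→3→9→12 push 5
augment #2: 6→8→9→12 push 1
augment #3: 6→8→9→7→12 push 3
augment #4: 6→2→0→5→7→12 push 1
max flow = 10; residual-reachable set from 6 gives S-side
cut edges (S→T): {(0,5), (3,9), (8,9)} total cap 10

Min-cut arcs: {(0,5), (3,9), (8,9)} (total capacity 10)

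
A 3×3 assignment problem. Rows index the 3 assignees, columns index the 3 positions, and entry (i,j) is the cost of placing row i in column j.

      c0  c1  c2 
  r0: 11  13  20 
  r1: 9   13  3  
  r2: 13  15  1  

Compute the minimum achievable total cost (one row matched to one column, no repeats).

Minimum assignment cost: 23

optimal assignment: row0→col1 (cost 13), row1→col0 (cost 9), row2→col2 (cost 1)
total = 13 + 9 + 1 = 23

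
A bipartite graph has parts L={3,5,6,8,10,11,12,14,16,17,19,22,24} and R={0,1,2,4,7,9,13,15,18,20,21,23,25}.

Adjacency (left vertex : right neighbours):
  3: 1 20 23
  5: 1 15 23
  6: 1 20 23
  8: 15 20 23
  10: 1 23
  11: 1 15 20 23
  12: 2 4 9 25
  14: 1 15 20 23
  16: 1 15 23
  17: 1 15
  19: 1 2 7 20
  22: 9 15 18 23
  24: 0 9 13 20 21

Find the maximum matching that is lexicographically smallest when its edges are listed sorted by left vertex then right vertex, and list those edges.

Lex-smallest maximum matching: {(3,1), (5,15), (6,20), (8,23), (12,2), (19,7), (22,9), (24,0)}

|M| = 8 (so the lex-smallest maximum matching has 8 edges)
process left vertices in ascending order; for each, take the smallest-labelled available neighbour that still permits 8 edges overall, or leave it unmatched if none does
lex-smallest matching: {3-1, 5-15, 6-20, 8-23, 12-2, 19-7, 22-9, 24-0}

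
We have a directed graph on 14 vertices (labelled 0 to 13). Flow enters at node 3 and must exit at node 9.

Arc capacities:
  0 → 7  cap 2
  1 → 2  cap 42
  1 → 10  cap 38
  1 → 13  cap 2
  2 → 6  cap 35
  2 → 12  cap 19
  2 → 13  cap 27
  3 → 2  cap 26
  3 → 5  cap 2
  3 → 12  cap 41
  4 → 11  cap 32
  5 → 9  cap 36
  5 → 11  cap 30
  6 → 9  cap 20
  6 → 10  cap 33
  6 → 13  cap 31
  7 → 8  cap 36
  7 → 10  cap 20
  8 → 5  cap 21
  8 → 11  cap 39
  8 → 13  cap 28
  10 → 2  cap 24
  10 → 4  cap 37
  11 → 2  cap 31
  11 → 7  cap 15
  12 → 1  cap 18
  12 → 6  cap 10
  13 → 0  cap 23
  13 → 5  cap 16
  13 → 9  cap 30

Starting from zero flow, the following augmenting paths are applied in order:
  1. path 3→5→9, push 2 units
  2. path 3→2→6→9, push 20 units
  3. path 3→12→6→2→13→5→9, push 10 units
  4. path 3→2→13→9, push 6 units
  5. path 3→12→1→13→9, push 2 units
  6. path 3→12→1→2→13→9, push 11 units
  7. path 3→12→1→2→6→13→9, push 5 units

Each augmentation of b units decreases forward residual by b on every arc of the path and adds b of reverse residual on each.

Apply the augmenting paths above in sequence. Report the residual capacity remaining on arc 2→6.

Residual capacity of (2,6): 20

after path 1 (3→5→9, push 2): res(2,6)=35
after path 2 (3→2→6→9, push 20): res(2,6)=15
after path 3 (3→12→6→2→13→5→9, push 10): res(2,6)=25
after path 4 (3→2→13→9, push 6): res(2,6)=25
after path 5 (3→12→1→13→9, push 2): res(2,6)=25
after path 6 (3→12→1→2→13→9, push 11): res(2,6)=25
after path 7 (3→12→1→2→6→13→9, push 5): res(2,6)=20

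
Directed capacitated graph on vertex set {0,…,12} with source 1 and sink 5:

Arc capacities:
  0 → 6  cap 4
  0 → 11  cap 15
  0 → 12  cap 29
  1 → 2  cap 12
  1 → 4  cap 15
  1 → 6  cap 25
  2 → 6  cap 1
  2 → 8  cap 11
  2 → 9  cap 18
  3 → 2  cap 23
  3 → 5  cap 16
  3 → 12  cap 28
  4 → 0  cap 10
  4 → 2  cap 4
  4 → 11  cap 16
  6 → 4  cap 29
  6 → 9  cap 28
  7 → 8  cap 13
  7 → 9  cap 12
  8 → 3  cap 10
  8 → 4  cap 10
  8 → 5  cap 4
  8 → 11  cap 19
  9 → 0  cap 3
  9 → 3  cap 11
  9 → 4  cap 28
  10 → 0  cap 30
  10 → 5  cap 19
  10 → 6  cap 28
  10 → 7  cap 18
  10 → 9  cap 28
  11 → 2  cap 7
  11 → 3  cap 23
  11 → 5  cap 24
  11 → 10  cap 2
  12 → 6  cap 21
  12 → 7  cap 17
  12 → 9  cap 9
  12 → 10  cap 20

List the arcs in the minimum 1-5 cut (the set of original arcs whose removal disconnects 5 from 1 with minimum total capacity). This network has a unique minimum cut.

augment #1: 1→2→8→5 push 4
augment #2: 1→4→11→5 push 15
augment #3: 1→2→8→3→5 push 7
augment #4: 1→2→9→3→5 push 1
augment #5: 1→6→4→11→5 push 1
augment #6: 1→6→9→3→5 push 8
augment #7: 1→6→4→0→11→5 push 8
augment #8: 1→6→4→0→11→10→5 push 2
augment #9: 1→6→9→0→12→10→5 push 3
augment #10: 1→6→9→3→12→10→5 push 2
max flow = 51; residual-reachable set from 1 gives S-side
cut edges (S→T): {(2,8), (4,0), (4,11), (9,0), (9,3)} total cap 51

Min-cut arcs: {(2,8), (4,0), (4,11), (9,0), (9,3)} (total capacity 51)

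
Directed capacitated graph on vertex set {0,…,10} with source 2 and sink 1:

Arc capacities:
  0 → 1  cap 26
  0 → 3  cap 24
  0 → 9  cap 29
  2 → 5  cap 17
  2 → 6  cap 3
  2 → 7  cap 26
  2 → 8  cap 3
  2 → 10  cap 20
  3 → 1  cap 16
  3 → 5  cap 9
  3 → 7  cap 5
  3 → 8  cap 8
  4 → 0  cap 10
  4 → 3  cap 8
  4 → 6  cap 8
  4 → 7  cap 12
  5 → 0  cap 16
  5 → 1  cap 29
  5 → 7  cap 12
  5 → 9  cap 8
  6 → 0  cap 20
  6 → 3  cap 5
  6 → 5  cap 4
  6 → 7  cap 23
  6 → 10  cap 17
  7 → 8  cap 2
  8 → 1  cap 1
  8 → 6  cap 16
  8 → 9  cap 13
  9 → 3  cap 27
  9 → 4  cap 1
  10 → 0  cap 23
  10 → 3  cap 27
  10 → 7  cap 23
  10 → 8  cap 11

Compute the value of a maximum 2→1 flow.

augment #1: 2→5→1 bottleneck 17, total now 17
augment #2: 2→8→1 bottleneck 1, total now 18
augment #3: 2→6→0→1 bottleneck 3, total now 21
augment #4: 2→10→0→1 bottleneck 20, total now 41
augment #5: 2→8→6→0→1 bottleneck 2, total now 43
augment #6: 2→7→8→6→0→1 bottleneck 1, total now 44
augment #7: 2→7→8→6→3→1 bottleneck 1, total now 45

Maximum flow value: 45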